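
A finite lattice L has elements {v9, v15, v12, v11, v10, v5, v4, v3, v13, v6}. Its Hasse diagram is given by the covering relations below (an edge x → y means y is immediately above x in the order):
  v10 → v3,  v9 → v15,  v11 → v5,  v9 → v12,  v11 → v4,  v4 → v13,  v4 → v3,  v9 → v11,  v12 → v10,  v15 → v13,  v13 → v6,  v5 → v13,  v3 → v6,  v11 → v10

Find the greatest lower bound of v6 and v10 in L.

Common lower bounds of {v6, v10}: v10, v11, v12, v9.
The greatest among these is v10.

v10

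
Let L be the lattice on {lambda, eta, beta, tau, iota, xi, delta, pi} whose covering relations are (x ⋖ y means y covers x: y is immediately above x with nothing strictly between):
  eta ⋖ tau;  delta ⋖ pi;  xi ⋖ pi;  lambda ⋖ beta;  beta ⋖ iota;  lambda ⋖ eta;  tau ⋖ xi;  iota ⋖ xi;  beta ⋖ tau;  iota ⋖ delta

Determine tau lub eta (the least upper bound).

tau

Common upper bounds of {tau, eta}: pi, tau, xi.
The least among these is tau.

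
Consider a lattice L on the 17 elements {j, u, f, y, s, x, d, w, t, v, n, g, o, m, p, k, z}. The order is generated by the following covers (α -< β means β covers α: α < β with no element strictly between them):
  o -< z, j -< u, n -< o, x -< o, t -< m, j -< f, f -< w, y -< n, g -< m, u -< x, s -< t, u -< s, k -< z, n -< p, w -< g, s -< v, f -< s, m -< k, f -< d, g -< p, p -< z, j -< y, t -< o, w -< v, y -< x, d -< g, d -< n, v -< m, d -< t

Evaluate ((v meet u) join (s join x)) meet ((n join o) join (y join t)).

v ∧ u = u
s ∨ x = o
u ∨ o = o
n ∨ o = o
y ∨ t = o
o ∨ o = o
o ∧ o = o

o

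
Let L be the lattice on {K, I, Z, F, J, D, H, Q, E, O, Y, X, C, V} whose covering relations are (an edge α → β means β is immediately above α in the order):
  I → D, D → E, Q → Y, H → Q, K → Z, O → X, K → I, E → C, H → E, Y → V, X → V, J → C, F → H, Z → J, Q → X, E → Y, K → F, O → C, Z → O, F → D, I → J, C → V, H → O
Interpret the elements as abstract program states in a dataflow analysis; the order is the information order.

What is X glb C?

O

Common lower bounds of {X, C}: F, H, K, O, Z.
The greatest among these is O.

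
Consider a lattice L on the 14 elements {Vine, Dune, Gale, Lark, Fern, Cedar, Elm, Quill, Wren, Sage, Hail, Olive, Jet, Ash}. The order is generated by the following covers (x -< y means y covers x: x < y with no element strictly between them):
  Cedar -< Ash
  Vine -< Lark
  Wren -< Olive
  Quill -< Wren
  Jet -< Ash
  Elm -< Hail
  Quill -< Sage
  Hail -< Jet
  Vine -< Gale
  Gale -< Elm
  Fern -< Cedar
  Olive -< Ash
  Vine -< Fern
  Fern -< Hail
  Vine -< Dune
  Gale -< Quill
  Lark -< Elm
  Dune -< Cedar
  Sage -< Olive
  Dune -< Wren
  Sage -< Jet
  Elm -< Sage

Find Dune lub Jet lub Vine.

Common upper bounds of {Dune, Jet, Vine}: Ash.
The least among these is Ash.

Ash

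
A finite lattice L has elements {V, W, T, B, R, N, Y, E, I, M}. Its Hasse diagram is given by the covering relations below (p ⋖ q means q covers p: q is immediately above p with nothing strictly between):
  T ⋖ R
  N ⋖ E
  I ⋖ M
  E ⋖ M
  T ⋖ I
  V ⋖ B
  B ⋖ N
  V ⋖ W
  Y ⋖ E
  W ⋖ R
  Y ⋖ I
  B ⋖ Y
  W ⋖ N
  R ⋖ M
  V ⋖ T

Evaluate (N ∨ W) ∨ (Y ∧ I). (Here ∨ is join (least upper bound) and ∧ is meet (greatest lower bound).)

E

N ∨ W = N
Y ∧ I = Y
N ∨ Y = E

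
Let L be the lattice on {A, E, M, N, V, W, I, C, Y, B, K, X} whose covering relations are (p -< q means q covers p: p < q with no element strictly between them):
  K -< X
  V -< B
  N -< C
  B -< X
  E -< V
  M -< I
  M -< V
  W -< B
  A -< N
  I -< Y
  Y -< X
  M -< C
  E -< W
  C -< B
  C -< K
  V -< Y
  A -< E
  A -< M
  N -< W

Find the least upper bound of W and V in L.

Common upper bounds of {W, V}: B, X.
The least among these is B.

B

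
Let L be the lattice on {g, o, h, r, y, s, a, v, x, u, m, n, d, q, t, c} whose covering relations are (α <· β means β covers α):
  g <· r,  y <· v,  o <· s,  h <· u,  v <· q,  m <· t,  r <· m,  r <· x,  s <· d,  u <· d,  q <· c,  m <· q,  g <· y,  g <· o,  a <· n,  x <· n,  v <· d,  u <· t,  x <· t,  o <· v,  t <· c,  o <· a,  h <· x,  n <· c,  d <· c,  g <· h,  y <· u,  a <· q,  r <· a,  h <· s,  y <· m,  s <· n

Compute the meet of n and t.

Common lower bounds of {n, t}: g, h, r, x.
The greatest among these is x.

x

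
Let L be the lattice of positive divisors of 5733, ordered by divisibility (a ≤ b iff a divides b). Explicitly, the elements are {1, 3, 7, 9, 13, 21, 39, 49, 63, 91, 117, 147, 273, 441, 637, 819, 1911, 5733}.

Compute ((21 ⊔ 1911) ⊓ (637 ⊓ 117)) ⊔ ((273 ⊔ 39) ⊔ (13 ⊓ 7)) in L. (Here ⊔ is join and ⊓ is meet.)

21 ∨ 1911 = 1911
637 ∧ 117 = 13
1911 ∧ 13 = 13
273 ∨ 39 = 273
13 ∧ 7 = 1
273 ∨ 1 = 273
13 ∨ 273 = 273

273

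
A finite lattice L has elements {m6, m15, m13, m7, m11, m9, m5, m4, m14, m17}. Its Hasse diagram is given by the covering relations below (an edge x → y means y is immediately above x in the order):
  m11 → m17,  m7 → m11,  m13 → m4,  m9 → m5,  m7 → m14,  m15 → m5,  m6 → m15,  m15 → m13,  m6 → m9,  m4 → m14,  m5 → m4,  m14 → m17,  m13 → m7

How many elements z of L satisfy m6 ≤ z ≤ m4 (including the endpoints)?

6

The interval [m6, m4] = {m13, m15, m4, m5, m6, m9}, which has 6 elements.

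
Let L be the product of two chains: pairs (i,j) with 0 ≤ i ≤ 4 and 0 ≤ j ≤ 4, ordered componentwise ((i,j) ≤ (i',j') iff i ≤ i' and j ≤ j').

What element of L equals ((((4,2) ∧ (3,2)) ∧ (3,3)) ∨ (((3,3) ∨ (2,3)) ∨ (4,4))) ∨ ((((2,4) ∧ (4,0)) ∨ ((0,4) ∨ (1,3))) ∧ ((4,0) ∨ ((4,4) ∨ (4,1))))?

(4,2) ∧ (3,2) = (3,2)
(3,2) ∧ (3,3) = (3,2)
(3,3) ∨ (2,3) = (3,3)
(3,3) ∨ (4,4) = (4,4)
(3,2) ∨ (4,4) = (4,4)
(2,4) ∧ (4,0) = (2,0)
(0,4) ∨ (1,3) = (1,4)
(2,0) ∨ (1,4) = (2,4)
(4,4) ∨ (4,1) = (4,4)
(4,0) ∨ (4,4) = (4,4)
(2,4) ∧ (4,4) = (2,4)
(4,4) ∨ (2,4) = (4,4)

(4,4)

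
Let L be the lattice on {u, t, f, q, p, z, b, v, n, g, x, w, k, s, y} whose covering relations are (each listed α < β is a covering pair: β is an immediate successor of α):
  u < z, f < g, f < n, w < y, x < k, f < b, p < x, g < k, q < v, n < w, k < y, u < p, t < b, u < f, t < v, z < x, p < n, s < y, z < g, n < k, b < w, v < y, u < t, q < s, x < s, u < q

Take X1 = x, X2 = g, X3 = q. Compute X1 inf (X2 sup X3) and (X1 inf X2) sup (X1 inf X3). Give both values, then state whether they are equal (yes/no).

X2 sup X3 = y, so X1 inf (X2 sup X3) = x inf y = x.
X1 inf X2 = z and X1 inf X3 = u, so (X1 inf X2) sup (X1 inf X3) = z sup u = z.
Equal: no.

x; z; no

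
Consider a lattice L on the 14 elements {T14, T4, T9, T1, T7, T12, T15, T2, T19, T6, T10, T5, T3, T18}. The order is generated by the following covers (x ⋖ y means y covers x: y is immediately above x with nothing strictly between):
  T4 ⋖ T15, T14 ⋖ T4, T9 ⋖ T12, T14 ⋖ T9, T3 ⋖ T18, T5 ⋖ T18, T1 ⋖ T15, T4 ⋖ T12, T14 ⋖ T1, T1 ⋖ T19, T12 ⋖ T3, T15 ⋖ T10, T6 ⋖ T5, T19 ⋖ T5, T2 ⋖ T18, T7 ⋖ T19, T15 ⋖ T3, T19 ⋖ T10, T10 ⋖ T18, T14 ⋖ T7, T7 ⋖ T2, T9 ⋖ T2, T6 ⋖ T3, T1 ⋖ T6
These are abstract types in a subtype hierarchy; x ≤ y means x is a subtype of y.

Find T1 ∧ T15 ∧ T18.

Common lower bounds of {T1, T15, T18}: T1, T14.
The greatest among these is T1.

T1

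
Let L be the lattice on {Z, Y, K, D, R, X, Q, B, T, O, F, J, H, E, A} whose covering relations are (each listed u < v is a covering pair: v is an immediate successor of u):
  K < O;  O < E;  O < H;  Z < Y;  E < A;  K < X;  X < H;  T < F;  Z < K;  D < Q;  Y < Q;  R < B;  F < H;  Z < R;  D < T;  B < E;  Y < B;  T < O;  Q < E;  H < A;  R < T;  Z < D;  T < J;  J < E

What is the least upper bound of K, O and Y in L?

E

Common upper bounds of {K, O, Y}: A, E.
The least among these is E.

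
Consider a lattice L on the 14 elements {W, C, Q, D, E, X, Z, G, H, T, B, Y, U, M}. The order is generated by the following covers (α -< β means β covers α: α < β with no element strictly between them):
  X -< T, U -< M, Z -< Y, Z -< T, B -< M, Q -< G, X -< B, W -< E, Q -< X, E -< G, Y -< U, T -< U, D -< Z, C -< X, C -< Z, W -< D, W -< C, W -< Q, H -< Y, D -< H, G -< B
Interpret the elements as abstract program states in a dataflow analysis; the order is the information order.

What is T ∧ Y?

Z

Common lower bounds of {T, Y}: C, D, W, Z.
The greatest among these is Z.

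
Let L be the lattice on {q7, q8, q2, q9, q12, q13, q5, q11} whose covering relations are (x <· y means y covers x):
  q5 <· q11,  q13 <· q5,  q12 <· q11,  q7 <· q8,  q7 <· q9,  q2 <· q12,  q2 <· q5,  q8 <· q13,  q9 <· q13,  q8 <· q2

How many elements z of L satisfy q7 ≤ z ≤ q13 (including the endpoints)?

4

The interval [q7, q13] = {q13, q7, q8, q9}, which has 4 elements.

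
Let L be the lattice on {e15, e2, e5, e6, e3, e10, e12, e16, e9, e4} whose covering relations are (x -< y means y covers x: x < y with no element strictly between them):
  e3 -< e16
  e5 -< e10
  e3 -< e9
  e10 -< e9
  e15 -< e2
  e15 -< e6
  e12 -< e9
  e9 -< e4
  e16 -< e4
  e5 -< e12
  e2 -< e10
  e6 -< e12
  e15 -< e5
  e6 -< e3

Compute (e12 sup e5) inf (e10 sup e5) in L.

e5

e12 ∨ e5 = e12
e10 ∨ e5 = e10
e12 ∧ e10 = e5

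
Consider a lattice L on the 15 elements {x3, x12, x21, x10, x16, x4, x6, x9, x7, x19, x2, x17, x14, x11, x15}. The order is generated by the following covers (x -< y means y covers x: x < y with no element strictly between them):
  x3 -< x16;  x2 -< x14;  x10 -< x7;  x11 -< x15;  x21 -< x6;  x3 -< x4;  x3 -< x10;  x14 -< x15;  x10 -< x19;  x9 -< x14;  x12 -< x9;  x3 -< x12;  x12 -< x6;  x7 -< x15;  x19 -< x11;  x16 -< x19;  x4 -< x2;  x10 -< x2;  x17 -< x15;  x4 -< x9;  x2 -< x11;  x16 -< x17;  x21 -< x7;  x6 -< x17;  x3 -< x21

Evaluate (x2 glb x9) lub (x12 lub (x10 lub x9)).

x2 ∧ x9 = x4
x10 ∨ x9 = x14
x12 ∨ x14 = x14
x4 ∨ x14 = x14

x14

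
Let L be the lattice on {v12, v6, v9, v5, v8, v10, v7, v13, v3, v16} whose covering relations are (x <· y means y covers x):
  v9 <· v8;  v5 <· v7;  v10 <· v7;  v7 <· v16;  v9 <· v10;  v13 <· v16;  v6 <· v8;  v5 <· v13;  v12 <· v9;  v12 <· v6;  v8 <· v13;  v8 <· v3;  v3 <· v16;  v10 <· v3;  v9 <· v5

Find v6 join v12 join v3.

Common upper bounds of {v6, v12, v3}: v16, v3.
The least among these is v3.

v3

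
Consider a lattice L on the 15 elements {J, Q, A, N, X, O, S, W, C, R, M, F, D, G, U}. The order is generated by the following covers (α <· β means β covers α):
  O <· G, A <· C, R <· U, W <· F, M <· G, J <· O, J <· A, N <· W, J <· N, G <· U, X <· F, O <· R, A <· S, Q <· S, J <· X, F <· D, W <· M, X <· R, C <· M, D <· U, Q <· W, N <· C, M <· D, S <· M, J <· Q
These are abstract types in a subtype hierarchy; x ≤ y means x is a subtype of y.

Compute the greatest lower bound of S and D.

S

Common lower bounds of {S, D}: A, J, Q, S.
The greatest among these is S.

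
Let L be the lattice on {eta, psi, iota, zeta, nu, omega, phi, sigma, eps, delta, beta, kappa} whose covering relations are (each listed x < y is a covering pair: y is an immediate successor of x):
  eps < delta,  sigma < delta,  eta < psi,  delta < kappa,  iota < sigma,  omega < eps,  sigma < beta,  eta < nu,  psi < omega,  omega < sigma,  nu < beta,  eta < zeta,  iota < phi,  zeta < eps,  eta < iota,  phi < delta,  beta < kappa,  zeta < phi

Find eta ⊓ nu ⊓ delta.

eta

Common lower bounds of {eta, nu, delta}: eta.
The greatest among these is eta.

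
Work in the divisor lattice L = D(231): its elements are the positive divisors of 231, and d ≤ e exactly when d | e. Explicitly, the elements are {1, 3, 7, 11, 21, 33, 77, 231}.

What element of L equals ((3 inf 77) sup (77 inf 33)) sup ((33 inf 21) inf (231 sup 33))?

3 ∧ 77 = 1
77 ∧ 33 = 11
1 ∨ 11 = 11
33 ∧ 21 = 3
231 ∨ 33 = 231
3 ∧ 231 = 3
11 ∨ 3 = 33

33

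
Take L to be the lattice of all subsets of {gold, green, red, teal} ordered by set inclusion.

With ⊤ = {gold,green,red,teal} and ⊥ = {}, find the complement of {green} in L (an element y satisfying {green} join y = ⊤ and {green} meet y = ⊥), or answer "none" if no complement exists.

Need y with {green} ∨ y = {gold,green,red,teal} and {green} ∧ y = {}.
Checking each element gives: {gold,red,teal}.

{gold,red,teal}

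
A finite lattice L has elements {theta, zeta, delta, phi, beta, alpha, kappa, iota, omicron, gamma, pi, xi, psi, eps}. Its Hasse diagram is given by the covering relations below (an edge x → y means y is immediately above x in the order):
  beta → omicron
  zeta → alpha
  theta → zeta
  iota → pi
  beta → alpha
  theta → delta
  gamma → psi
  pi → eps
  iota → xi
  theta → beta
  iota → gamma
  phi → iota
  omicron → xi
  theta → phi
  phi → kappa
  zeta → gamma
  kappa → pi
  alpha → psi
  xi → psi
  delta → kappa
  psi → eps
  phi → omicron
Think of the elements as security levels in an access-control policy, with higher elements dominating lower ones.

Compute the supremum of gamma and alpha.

Common upper bounds of {gamma, alpha}: eps, psi.
The least among these is psi.

psi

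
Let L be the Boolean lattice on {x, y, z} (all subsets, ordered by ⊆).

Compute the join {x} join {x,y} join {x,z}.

Under ⊆, join is union: {x} ∪ {x,y} ∪ {x,z} = {x,y,z}.

{x,y,z}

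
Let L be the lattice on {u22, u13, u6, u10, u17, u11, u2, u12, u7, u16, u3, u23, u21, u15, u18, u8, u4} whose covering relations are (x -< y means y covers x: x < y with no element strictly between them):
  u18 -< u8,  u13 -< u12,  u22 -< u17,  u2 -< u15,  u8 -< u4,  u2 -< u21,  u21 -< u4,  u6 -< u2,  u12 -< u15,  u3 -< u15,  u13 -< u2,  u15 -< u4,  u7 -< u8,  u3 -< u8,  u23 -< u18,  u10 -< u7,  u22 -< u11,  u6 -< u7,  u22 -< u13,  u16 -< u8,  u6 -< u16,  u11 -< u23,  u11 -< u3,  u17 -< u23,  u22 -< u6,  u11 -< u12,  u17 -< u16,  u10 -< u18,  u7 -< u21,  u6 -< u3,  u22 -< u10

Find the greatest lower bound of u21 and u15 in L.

u2

Common lower bounds of {u21, u15}: u13, u2, u22, u6.
The greatest among these is u2.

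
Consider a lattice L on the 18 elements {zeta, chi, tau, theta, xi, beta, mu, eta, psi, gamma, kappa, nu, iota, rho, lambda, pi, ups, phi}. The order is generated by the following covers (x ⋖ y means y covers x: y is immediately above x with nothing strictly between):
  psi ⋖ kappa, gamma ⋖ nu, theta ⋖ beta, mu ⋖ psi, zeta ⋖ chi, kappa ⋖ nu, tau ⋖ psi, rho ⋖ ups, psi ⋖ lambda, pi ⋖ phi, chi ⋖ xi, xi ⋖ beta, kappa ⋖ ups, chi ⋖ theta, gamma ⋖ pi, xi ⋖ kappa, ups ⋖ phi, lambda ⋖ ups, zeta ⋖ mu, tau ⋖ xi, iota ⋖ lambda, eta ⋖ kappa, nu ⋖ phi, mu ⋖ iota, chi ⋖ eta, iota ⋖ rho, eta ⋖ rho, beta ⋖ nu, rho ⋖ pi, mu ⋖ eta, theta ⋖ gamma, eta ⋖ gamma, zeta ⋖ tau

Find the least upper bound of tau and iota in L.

lambda

Common upper bounds of {tau, iota}: lambda, phi, ups.
The least among these is lambda.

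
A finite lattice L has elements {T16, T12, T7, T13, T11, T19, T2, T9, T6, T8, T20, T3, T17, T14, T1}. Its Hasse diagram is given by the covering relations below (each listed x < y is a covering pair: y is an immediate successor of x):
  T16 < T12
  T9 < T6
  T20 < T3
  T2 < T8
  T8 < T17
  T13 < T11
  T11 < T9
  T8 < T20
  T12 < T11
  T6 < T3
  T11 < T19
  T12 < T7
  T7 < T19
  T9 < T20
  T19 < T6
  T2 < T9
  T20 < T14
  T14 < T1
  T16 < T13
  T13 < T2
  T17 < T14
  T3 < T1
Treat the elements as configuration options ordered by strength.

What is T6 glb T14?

T9

Common lower bounds of {T6, T14}: T11, T12, T13, T16, T2, T9.
The greatest among these is T9.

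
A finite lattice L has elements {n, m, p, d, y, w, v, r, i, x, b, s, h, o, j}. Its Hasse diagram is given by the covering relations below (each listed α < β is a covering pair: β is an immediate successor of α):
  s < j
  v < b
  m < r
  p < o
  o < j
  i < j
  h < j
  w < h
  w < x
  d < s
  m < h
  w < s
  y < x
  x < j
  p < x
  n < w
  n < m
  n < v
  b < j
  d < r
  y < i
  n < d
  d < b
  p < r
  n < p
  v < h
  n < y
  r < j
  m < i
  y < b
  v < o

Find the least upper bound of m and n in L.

Common upper bounds of {m, n}: h, i, j, m, r.
The least among these is m.

m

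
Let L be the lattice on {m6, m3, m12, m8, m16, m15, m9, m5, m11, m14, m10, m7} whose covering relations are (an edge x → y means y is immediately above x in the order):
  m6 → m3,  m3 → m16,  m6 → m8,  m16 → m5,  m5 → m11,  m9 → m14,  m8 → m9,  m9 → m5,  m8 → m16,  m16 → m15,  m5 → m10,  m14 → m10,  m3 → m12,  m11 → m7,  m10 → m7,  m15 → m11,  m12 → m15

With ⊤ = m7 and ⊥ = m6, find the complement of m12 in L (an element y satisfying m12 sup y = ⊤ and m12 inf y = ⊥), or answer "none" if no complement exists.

m14

Need y with m12 ∨ y = m7 and m12 ∧ y = m6.
Checking each element gives: m14.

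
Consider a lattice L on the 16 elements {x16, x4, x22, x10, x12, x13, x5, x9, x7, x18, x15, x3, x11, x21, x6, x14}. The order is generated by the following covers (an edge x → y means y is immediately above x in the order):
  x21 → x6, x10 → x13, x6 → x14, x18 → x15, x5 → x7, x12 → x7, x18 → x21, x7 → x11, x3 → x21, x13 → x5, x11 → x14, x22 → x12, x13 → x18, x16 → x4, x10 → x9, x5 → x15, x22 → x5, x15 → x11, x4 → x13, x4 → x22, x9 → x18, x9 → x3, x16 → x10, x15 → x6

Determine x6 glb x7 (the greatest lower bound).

Common lower bounds of {x6, x7}: x10, x13, x16, x22, x4, x5.
The greatest among these is x5.

x5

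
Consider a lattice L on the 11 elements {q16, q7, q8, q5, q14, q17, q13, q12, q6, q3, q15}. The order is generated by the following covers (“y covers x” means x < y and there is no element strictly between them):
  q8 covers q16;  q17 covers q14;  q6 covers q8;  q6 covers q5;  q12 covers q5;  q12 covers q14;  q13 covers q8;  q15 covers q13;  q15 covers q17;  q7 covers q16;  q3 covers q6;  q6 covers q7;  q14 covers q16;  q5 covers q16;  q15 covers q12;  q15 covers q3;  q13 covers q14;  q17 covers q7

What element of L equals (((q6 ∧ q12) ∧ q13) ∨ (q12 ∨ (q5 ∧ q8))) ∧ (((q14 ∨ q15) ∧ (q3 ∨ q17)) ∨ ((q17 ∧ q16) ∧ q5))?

q6 ∧ q12 = q5
q5 ∧ q13 = q16
q5 ∧ q8 = q16
q12 ∨ q16 = q12
q16 ∨ q12 = q12
q14 ∨ q15 = q15
q3 ∨ q17 = q15
q15 ∧ q15 = q15
q17 ∧ q16 = q16
q16 ∧ q5 = q16
q15 ∨ q16 = q15
q12 ∧ q15 = q12

q12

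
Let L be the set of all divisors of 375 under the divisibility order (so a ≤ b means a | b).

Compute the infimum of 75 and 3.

3

In the divisibility order, the meet is the greatest common divisor: gcd(75, 3) = 3.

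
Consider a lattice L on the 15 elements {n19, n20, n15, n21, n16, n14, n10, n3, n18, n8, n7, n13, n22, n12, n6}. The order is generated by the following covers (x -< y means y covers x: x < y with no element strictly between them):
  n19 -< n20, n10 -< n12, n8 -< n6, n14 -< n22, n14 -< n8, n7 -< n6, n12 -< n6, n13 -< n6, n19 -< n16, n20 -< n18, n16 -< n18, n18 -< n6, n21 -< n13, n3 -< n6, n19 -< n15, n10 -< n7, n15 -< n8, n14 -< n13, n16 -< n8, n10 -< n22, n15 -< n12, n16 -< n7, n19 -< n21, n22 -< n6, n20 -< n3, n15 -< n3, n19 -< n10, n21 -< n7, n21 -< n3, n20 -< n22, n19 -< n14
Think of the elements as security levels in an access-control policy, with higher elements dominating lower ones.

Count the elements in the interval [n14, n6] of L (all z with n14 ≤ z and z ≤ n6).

5

The interval [n14, n6] = {n13, n14, n22, n6, n8}, which has 5 elements.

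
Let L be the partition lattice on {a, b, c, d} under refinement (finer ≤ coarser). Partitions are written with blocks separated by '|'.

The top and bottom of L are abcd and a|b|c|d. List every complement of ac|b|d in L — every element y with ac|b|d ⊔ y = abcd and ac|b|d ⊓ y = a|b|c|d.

Need y with ac|b|d ∨ y = abcd and ac|b|d ∧ y = a|b|c|d.
Checking each element gives: abd|c, ab|cd, ad|bc, a|bcd.

abd|c, ab|cd, ad|bc, a|bcd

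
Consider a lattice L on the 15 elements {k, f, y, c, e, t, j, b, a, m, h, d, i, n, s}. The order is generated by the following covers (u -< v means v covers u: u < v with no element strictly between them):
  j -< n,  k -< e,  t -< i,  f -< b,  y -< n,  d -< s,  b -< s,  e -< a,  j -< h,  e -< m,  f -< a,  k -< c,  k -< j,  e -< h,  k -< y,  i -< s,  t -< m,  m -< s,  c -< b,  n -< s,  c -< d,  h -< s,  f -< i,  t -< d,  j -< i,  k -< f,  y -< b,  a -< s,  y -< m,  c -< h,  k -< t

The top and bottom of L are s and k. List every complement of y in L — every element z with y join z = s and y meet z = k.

Need z with y ∨ z = s and y ∧ z = k.
Checking each element gives: a, d, h, i.

a, d, h, i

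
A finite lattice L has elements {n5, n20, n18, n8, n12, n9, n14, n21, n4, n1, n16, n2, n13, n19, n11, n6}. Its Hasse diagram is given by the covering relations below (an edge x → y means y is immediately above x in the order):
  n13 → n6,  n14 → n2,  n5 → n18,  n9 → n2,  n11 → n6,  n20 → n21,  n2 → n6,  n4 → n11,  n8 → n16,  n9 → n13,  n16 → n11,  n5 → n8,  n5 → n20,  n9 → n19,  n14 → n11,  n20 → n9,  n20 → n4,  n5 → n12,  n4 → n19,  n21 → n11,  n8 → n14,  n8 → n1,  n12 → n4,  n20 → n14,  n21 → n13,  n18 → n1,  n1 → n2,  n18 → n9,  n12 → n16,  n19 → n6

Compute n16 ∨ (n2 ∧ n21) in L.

n2 ∧ n21 = n20
n16 ∨ n20 = n11

n11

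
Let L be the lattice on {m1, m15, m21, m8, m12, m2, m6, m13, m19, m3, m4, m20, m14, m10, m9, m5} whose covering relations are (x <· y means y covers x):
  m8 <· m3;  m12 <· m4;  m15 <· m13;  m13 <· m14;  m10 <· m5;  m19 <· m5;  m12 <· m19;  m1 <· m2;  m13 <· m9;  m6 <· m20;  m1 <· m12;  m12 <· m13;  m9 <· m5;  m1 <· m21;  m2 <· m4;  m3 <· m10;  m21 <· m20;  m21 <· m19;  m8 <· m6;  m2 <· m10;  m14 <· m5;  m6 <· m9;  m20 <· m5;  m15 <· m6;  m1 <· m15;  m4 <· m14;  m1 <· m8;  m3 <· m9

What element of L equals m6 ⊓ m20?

m6

m6 ∧ m20 = m6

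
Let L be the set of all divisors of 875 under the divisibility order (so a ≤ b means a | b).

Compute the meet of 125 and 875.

125

Common lower bounds of {125, 875}: 1, 125, 25, 5.
The greatest among these is 125.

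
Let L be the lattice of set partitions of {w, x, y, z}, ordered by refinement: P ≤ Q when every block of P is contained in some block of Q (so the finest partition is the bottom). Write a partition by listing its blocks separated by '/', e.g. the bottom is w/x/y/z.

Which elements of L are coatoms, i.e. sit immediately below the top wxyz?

The coatoms are exactly the elements covered by wxyz: w/xyz, wx/yz, wxy/z, wxz/y, wy/xz, wyz/x, wz/xy.

w/xyz, wx/yz, wxy/z, wxz/y, wy/xz, wyz/x, wz/xy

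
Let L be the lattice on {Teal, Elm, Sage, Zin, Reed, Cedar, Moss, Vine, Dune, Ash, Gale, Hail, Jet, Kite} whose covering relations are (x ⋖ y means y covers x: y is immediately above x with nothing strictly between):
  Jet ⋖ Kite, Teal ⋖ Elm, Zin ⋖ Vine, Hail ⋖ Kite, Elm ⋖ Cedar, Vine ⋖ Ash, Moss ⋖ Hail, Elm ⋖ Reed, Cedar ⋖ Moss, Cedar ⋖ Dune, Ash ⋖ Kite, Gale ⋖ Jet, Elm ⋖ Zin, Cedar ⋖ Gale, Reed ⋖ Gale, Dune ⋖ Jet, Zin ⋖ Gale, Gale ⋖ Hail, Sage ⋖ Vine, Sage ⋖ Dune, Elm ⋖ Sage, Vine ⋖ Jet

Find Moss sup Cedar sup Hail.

Common upper bounds of {Moss, Cedar, Hail}: Hail, Kite.
The least among these is Hail.

Hail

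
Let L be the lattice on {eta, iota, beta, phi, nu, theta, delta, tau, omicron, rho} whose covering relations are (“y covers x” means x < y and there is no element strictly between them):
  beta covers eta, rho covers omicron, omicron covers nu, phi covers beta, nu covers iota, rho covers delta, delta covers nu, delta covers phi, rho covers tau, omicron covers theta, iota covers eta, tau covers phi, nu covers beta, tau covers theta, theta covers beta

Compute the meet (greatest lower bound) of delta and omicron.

Common lower bounds of {delta, omicron}: beta, eta, iota, nu.
The greatest among these is nu.

nu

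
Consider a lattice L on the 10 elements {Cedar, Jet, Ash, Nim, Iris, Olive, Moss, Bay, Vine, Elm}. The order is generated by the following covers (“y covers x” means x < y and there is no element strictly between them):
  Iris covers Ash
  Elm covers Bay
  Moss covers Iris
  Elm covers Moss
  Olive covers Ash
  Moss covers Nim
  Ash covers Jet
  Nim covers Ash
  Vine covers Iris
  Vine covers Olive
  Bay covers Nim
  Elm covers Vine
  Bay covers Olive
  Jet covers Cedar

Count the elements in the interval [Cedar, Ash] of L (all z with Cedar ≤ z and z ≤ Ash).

3

The interval [Cedar, Ash] = {Ash, Cedar, Jet}, which has 3 elements.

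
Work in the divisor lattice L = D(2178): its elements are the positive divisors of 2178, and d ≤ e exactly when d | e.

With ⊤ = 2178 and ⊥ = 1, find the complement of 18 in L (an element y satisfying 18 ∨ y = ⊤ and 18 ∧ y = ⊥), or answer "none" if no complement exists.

121

Need y with 18 ∨ y = 2178 and 18 ∧ y = 1.
Checking each element gives: 121.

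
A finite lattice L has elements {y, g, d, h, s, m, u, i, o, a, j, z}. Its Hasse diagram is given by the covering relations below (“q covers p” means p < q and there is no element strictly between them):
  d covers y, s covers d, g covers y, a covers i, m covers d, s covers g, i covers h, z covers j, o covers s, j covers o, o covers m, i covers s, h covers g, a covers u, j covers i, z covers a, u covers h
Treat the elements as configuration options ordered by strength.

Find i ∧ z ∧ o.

s

Common lower bounds of {i, z, o}: d, g, s, y.
The greatest among these is s.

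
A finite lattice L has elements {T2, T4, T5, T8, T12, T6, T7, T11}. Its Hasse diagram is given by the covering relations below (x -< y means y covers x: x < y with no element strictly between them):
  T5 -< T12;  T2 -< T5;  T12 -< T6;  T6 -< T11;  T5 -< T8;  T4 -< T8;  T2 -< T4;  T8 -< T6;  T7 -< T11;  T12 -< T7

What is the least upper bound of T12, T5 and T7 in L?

Common upper bounds of {T12, T5, T7}: T11, T7.
The least among these is T7.

T7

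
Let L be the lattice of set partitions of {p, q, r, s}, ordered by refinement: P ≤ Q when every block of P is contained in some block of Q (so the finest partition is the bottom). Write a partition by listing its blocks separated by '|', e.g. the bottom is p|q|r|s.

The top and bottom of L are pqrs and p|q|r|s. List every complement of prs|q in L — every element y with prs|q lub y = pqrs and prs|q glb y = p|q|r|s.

pq|r|s, p|qr|s, p|qs|r

Need y with prs|q ∨ y = pqrs and prs|q ∧ y = p|q|r|s.
Checking each element gives: pq|r|s, p|qr|s, p|qs|r.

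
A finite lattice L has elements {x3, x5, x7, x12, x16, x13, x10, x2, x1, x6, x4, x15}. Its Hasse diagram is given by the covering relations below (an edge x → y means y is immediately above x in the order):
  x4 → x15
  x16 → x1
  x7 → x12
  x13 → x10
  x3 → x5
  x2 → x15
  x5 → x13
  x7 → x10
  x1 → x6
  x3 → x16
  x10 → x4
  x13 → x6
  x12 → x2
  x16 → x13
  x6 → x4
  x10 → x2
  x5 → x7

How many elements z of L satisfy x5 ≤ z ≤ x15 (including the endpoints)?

The interval [x5, x15] = {x10, x12, x13, x15, x2, x4, x5, x6, x7}, which has 9 elements.

9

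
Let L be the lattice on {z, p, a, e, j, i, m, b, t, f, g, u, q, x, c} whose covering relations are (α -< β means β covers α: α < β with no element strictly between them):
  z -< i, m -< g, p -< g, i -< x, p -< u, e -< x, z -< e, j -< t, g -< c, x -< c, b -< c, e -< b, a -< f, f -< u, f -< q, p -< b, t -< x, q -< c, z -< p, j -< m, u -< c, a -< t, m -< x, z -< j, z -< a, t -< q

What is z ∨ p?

Common upper bounds of {z, p}: b, c, g, p, u.
The least among these is p.

p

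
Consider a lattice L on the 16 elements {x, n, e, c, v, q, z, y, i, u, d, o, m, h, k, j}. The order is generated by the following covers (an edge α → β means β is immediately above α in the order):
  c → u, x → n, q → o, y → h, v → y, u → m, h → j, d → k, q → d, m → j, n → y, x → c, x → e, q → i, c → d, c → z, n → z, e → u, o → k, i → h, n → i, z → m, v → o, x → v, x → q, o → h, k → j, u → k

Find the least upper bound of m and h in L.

j

Common upper bounds of {m, h}: j.
The least among these is j.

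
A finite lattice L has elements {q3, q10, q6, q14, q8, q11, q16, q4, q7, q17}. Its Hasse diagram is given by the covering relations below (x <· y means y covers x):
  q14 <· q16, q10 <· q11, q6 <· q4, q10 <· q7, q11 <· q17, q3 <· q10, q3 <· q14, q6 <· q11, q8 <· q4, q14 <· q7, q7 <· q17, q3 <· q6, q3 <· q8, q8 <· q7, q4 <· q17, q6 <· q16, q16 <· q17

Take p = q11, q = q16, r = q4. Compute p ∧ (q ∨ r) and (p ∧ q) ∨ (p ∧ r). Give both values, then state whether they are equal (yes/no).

q ∨ r = q17, so p ∧ (q ∨ r) = q11 ∧ q17 = q11.
p ∧ q = q6 and p ∧ r = q6, so (p ∧ q) ∨ (p ∧ r) = q6 ∨ q6 = q6.
Equal: no.

q11; q6; no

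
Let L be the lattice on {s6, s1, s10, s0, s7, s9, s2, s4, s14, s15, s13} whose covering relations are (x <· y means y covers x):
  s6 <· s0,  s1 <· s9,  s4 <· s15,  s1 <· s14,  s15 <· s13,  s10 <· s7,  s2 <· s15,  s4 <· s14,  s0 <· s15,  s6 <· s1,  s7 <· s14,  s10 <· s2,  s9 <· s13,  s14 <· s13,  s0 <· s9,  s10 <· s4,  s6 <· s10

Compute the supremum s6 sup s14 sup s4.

s14

Common upper bounds of {s6, s14, s4}: s13, s14.
The least among these is s14.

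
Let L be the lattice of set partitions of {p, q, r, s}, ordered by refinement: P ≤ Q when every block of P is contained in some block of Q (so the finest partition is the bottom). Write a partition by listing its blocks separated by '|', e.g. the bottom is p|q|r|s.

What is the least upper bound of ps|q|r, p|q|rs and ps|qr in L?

The join of ps|q|r, p|q|rs, ps|qr merges any blocks that overlap across the partitions, giving pqrs.

pqrs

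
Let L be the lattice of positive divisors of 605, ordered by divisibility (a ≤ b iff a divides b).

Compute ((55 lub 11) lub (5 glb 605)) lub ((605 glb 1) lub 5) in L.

55 ∨ 11 = 55
5 ∧ 605 = 5
55 ∨ 5 = 55
605 ∧ 1 = 1
1 ∨ 5 = 5
55 ∨ 5 = 55

55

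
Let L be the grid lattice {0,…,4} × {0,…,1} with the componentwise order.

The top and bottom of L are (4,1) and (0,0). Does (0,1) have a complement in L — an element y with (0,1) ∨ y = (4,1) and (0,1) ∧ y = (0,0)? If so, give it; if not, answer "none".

Need y with (0,1) ∨ y = (4,1) and (0,1) ∧ y = (0,0).
Checking each element gives: (4,0).

(4,0)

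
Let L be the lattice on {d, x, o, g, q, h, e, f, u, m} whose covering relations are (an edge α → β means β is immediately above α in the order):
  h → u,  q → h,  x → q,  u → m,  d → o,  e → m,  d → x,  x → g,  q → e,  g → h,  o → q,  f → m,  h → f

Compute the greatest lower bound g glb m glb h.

g

Common lower bounds of {g, m, h}: d, g, x.
The greatest among these is g.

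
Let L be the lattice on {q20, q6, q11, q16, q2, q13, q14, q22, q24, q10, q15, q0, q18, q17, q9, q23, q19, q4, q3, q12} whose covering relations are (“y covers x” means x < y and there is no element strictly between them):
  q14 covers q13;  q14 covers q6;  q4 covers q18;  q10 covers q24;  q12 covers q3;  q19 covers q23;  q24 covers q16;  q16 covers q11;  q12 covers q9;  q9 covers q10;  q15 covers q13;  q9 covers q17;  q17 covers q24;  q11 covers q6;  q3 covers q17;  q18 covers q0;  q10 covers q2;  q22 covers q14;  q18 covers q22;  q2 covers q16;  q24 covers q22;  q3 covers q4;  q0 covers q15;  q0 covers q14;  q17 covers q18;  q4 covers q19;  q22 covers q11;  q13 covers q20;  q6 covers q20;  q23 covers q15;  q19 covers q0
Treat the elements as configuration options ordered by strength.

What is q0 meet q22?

q14

Common lower bounds of {q0, q22}: q13, q14, q20, q6.
The greatest among these is q14.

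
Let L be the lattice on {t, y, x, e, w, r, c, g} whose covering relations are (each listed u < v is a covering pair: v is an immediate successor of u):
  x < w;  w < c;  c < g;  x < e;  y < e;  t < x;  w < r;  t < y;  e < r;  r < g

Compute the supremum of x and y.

Common upper bounds of {x, y}: e, g, r.
The least among these is e.

e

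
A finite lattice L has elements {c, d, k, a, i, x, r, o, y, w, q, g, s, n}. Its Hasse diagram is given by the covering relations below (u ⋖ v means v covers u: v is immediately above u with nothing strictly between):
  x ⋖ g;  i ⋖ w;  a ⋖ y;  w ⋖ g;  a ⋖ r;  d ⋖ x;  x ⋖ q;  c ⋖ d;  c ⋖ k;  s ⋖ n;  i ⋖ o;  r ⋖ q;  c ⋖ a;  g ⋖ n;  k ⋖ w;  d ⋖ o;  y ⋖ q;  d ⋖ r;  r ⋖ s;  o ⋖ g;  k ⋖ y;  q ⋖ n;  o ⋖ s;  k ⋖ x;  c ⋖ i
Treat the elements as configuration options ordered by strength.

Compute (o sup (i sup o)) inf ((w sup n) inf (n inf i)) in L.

i

i ∨ o = o
o ∨ o = o
w ∨ n = n
n ∧ i = i
n ∧ i = i
o ∧ i = i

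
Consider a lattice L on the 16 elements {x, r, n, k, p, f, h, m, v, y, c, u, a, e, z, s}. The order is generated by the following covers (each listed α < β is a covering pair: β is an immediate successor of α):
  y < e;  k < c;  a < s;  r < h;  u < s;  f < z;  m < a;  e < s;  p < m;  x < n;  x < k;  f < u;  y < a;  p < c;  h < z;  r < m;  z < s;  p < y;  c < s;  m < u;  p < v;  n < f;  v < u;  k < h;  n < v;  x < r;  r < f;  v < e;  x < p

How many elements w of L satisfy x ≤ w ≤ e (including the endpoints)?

The interval [x, e] = {e, n, p, v, x, y}, which has 6 elements.

6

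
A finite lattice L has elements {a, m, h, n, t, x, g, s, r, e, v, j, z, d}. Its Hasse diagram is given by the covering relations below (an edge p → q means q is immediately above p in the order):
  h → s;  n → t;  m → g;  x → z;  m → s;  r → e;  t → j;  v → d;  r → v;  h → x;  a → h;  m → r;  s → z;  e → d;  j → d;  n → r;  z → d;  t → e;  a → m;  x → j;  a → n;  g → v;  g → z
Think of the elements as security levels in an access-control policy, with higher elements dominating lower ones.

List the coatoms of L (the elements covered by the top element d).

The coatoms are exactly the elements covered by d: e, j, v, z.

e, j, v, z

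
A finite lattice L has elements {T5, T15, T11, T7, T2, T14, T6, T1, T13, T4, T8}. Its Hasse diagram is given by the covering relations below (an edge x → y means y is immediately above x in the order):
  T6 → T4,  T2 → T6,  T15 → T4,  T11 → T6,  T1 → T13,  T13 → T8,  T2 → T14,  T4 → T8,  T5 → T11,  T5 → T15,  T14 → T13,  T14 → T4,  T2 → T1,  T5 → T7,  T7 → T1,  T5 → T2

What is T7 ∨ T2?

Common upper bounds of {T7, T2}: T1, T13, T8.
The least among these is T1.

T1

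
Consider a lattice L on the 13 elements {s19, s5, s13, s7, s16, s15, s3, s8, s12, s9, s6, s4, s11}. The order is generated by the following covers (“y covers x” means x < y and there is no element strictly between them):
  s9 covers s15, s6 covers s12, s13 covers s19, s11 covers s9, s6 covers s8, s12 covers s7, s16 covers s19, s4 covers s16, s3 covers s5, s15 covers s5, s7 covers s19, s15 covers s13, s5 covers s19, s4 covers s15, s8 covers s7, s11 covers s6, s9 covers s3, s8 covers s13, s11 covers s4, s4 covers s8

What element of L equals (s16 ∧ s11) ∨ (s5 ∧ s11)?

s4

s16 ∧ s11 = s16
s5 ∧ s11 = s5
s16 ∨ s5 = s4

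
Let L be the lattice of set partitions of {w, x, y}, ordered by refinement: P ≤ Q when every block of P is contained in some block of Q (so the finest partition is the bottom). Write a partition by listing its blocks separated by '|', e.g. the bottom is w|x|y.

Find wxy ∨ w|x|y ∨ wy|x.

wxy

The join of wxy, w|x|y, wy|x merges any blocks that overlap across the partitions, giving wxy.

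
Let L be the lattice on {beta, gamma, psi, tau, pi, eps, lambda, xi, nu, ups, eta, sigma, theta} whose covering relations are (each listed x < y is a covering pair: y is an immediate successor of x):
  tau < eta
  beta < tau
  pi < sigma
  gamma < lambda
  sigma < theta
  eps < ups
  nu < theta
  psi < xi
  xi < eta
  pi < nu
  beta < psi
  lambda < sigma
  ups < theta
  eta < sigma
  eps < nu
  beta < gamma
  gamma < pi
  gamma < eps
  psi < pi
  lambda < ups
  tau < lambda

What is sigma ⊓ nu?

pi

Common lower bounds of {sigma, nu}: beta, gamma, pi, psi.
The greatest among these is pi.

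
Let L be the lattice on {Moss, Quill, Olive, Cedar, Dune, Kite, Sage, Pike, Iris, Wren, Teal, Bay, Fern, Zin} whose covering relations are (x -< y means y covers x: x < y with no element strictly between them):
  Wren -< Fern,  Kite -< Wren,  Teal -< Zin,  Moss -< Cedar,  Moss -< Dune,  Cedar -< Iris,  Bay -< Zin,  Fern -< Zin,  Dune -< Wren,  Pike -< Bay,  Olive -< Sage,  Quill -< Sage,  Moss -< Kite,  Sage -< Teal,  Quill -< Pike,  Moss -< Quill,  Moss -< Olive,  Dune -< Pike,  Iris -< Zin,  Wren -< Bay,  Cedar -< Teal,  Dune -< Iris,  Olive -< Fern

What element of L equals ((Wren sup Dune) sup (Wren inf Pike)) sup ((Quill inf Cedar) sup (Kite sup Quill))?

Bay

Wren ∨ Dune = Wren
Wren ∧ Pike = Dune
Wren ∨ Dune = Wren
Quill ∧ Cedar = Moss
Kite ∨ Quill = Bay
Moss ∨ Bay = Bay
Wren ∨ Bay = Bay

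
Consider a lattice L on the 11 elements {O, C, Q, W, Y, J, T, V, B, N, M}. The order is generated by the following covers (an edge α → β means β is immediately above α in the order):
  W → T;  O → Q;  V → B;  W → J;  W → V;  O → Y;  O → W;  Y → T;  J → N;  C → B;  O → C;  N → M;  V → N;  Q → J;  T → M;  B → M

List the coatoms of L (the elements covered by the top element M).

B, N, T

The coatoms are exactly the elements covered by M: B, N, T.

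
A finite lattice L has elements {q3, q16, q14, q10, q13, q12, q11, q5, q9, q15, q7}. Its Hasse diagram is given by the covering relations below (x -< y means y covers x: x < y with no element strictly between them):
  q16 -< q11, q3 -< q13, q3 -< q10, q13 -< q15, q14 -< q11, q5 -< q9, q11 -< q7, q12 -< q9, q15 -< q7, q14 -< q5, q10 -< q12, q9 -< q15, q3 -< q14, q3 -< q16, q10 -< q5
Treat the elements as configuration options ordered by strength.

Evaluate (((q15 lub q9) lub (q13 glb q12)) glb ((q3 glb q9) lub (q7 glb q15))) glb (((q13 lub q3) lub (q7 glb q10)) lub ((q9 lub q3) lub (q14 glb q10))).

q15 ∨ q9 = q15
q13 ∧ q12 = q3
q15 ∨ q3 = q15
q3 ∧ q9 = q3
q7 ∧ q15 = q15
q3 ∨ q15 = q15
q15 ∧ q15 = q15
q13 ∨ q3 = q13
q7 ∧ q10 = q10
q13 ∨ q10 = q15
q9 ∨ q3 = q9
q14 ∧ q10 = q3
q9 ∨ q3 = q9
q15 ∨ q9 = q15
q15 ∧ q15 = q15

q15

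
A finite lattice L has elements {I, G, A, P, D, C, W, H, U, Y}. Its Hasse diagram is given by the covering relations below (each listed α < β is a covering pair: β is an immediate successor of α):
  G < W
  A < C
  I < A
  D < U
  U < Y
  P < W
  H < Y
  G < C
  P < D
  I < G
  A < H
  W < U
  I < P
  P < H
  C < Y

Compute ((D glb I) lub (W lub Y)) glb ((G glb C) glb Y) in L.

G

D ∧ I = I
W ∨ Y = Y
I ∨ Y = Y
G ∧ C = G
G ∧ Y = G
Y ∧ G = G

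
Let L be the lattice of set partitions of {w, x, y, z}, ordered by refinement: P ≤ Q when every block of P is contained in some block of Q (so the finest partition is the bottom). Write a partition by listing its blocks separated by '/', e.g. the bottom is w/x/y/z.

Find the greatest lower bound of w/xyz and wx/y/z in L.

w/x/y/z

The meet (common refinement) of w/xyz and wx/y/z intersects blocks pairwise, giving w/x/y/z.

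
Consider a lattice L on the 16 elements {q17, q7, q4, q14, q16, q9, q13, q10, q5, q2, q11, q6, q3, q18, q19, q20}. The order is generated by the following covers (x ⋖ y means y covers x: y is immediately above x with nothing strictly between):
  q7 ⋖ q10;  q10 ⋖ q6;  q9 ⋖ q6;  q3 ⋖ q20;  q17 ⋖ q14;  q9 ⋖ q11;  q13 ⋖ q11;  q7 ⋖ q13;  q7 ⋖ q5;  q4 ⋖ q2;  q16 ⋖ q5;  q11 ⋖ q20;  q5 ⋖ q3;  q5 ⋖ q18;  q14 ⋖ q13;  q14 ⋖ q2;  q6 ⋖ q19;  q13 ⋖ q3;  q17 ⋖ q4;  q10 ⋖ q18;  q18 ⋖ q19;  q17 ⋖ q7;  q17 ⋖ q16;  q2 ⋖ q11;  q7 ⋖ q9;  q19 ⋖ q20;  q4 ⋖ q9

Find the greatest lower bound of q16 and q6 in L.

q17

Common lower bounds of {q16, q6}: q17.
The greatest among these is q17.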